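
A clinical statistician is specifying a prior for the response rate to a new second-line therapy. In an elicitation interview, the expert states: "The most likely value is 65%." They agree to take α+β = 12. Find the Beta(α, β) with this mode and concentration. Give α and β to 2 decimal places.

α = 7.50, β = 4.50

For α,β > 1 the Beta mode is (α−1)/(α+β−2). With α+β = 12, the mode is (α−1)/10.
Set (α−1)/10 = 0.65 → α = 1 + 0.65·10 = 7.50.
β = 12 − α = 4.50.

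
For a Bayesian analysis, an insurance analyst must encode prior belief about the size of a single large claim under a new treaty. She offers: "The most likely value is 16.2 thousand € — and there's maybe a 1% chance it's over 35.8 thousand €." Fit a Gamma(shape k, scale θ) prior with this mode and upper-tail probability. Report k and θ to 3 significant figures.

k ≈ 8.66, θ ≈ 2.11

Gamma(k,θ) with k>1 has mode (k−1)θ, so θ = 16.2/(k−1).
Need P(X < 35.8) = 0.99 with θ tied to k this way. Start at k = 2, θ = 16.2: P(X<35.8) ≈ 0.648.
Too low — raise k to concentrate. Iterating converges to k ≈ 8.66.
Then θ = 16.2/(8.66−1) ≈ 2.11.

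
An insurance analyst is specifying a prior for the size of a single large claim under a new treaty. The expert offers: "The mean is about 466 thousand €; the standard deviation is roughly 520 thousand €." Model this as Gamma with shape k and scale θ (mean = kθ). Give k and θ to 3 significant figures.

For Gamma(k, scale θ): mean = kθ, variance = kθ², so CV = 1/√k.
CV = SD/mean = 520/466 = 1.116, hence k = 1/CV² = 0.803.
Then θ = mean/k = 466/0.803 = 580.

k ≈ 0.803, θ ≈ 580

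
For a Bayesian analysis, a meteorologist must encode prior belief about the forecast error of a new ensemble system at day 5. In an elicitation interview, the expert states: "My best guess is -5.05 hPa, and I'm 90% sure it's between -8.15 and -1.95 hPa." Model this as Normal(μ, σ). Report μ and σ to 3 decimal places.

μ = -5.050, σ = 1.885

A symmetric 90% interval runs μ ± z·σ with z = 1.645.
Half-width = 3.1, so σ = 3.1/1.645 = 1.885.
μ is the stated best guess, -5.050.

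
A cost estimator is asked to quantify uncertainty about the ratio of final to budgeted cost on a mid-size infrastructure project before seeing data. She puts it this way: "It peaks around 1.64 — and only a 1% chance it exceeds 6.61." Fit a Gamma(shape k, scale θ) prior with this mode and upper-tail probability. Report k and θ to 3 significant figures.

Gamma(k,θ) with k>1 has mode (k−1)θ, so θ = 1.64/(k−1).
Need P(X < 6.61) = 0.99 with θ tied to k this way. Start at k = 2, θ = 1.64: P(X<6.61) ≈ 0.911.
Too low — raise k to concentrate. Iterating converges to k ≈ 3.15.
Then θ = 1.64/(3.15−1) ≈ 0.764.

k ≈ 3.15, θ ≈ 0.764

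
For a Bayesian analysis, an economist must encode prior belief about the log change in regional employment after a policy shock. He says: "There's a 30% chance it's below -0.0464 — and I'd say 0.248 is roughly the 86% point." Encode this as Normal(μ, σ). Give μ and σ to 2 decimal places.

For Normal(μ,σ), the p-quantile is μ + z_p·σ. Here z_{0.3} = -0.5244, z_{0.86} = 1.08.
So -0.0464 = μ − 0.5244σ and 0.248 = μ + 1.08σ.
Subtracting: σ = (0.248 − -0.0464)/(1.08 − (-0.5244)) = 0.18.
Then μ = -0.0464 − (-0.5244)·0.18 = 0.05.

μ = 0.05, σ = 0.18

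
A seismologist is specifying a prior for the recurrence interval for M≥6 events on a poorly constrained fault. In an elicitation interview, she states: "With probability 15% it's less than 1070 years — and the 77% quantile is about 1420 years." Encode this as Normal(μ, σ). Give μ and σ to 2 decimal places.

μ = 1274.33, σ = 197.15

The p-quantile of Normal(μ,σ) is μ + z_p·σ, with z_{0.15} = -1.036 and z_{0.77} = 0.7388.
Eliminate σ: μ = (z₂·x₁ − z₁·x₂)/(z₂ − z₁) = (0.7388·1070 − (-1.036)·1420)/1.775 = 1274.33.
Then σ = (x₂ − x₁)/(z₂ − z₁) = (1420 − 1070)/1.775 = 197.15.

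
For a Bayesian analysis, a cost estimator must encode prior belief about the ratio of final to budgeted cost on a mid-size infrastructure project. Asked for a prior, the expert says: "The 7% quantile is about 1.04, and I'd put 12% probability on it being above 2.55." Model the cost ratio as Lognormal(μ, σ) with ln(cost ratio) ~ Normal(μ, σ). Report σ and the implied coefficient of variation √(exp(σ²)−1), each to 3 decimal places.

σ ≈ 0.338, CV ≈ 0.348

If T ~ Lognormal(μ,σ) then ln T ~ Normal(μ,σ), so the p-quantile of ln T is μ + z_p·σ.
ln(1.04) = 0.03922 and ln(2.55) = 0.9361; z_{0.07} = -1.476, z_{0.88} = 1.175.
σ = (0.9361 − 0.03922)/(1.175 − (-1.476)) = 0.338.
μ = 0.03922 − (-1.476)·0.338 = 0.539.
CV = √(exp(σ²)−1) = √(exp(0.1145)−1) = 0.348.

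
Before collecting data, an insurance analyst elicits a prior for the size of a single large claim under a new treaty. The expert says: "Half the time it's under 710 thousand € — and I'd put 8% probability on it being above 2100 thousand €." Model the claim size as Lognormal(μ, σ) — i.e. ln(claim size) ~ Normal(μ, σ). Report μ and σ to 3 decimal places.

If T ~ Lognormal(μ,σ) then ln T ~ Normal(μ,σ), so the p-quantile of ln T is μ + z_p·σ.
ln(710) = 6.565 and ln(2100) = 7.65; z_{0.5} = 0, z_{0.92} = 1.405.
σ = (7.65 − 6.565)/(1.405 − (0)) = 0.772.
μ = 6.565 − (0)·0.772 = 6.565.

μ ≈ 6.565, σ ≈ 0.772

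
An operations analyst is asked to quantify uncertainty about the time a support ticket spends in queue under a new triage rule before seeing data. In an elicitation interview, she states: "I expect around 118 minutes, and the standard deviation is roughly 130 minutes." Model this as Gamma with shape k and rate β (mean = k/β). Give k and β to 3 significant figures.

For Gamma(k, rate β): mean = k/β, variance = k/β², so CV = 1/√k.
CV = SD/mean = 130/118 = 1.102, hence k = 1/CV² = 0.824.
Then β = k/mean = 0.824/118 = 0.00698.

k ≈ 0.824, β ≈ 0.00698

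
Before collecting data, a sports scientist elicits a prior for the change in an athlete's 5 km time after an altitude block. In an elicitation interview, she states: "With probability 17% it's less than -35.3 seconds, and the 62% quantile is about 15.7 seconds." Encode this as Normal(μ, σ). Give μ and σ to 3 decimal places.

μ = 3.332, σ = 40.488

For Normal(μ,σ), the p-quantile is μ + z_p·σ. Here z_{0.17} = -0.9542, z_{0.62} = 0.3055.
So -35.3 = μ − 0.9542σ and 15.7 = μ + 0.3055σ.
Subtracting: σ = (15.7 − -35.3)/(0.3055 − (-0.9542)) = 40.488.
Then μ = -35.3 − (-0.9542)·40.488 = 3.332.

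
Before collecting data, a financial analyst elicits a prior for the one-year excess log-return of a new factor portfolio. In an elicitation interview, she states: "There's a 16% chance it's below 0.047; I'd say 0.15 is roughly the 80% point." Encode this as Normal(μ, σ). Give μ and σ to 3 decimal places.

μ = 0.103, σ = 0.056

For Normal(μ,σ), the p-quantile is μ + z_p·σ. Here z_{0.16} = -0.9945, z_{0.8} = 0.8416.
So 0.047 = μ − 0.9945σ and 0.15 = μ + 0.8416σ.
Subtracting: σ = (0.15 − 0.047)/(0.8416 − (-0.9945)) = 0.056.
Then μ = 0.047 − (-0.9945)·0.056 = 0.103.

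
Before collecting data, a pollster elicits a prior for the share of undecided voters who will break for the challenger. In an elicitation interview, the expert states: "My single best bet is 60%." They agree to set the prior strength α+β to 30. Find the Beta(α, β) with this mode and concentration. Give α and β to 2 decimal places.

For α,β > 1 the Beta mode is (α−1)/(α+β−2). With α+β = 30, the mode is (α−1)/28.
Set (α−1)/28 = 0.6 → α = 1 + 0.6·28 = 17.80.
β = 30 − α = 12.20.

α = 17.80, β = 12.20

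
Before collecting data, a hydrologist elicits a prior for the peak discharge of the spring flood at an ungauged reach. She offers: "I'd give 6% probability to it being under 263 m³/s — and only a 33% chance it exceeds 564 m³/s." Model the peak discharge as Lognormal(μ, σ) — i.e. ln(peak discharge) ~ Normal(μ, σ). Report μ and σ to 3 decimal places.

μ ≈ 6.167, σ ≈ 0.382

If T ~ Lognormal(μ,σ) then ln T ~ Normal(μ,σ), so the p-quantile of ln T is μ + z_p·σ.
ln(263) = 5.572 and ln(564) = 6.335; z_{0.06} = -1.555, z_{0.67} = 0.4399.
σ = (6.335 − 5.572)/(0.4399 − (-1.555)) = 0.382.
μ = 5.572 − (-1.555)·0.382 = 6.167.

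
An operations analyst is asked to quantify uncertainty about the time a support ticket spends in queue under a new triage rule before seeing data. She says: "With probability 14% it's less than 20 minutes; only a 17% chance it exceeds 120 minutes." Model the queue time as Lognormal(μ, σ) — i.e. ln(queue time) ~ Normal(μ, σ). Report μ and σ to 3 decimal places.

If T ~ Lognormal(μ,σ) then ln T ~ Normal(μ,σ), so the p-quantile of ln T is μ + z_p·σ.
ln(20) = 2.996 and ln(120) = 4.787; z_{0.14} = -1.08, z_{0.83} = 0.9542.
σ = (4.787 − 2.996)/(0.9542 − (-1.08)) = 0.881.
μ = 2.996 − (-1.08)·0.881 = 3.947.

μ ≈ 3.947, σ ≈ 0.881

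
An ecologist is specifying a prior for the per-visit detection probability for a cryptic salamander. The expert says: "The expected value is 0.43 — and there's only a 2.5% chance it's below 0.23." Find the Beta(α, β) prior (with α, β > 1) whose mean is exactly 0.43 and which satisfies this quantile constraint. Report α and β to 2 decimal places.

With mean 0.43 fixed, write α = 0.43s, β = 0.57s where s = α+β.
Need P(θ < 0.23) = 0.025 under Beta(0.43s, 0.57s). Normal approximation: (q−m)/√(m(1−m)/s) ≈ z_{0.025} = -1.96, so s ≈ 0.43·0.57·(-1.96)²/(0.23−0.43)² = 23.5.
At s = 23.5: P(θ<0.23) ≈ 0.018. Adjusting to match 0.025 gives s ≈ 20.58.
So α = 0.43·20.58 ≈ 8.85, β = 0.57·20.58 ≈ 11.73.

α ≈ 8.85, β ≈ 11.73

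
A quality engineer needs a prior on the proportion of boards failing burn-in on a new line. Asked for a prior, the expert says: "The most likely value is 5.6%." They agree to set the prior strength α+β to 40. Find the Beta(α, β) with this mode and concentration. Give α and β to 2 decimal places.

α = 3.13, β = 36.87

For α,β > 1 the Beta mode is (α−1)/(α+β−2). With α+β = 40, the mode is (α−1)/38.
Set (α−1)/38 = 0.056 → α = 1 + 0.056·38 = 3.13.
β = 40 − α = 36.87.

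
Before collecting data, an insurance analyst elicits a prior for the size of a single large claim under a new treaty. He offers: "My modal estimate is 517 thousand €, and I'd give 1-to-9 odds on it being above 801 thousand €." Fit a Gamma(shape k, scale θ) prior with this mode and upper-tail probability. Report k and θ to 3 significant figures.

k ≈ 10.8, θ ≈ 53

Gamma(k,θ) with k>1 has mode (k−1)θ, so θ = 517/(k−1).
Need P(X < 801) = 0.9 with θ tied to k this way. Start at k = 2, θ = 517: P(X<801) ≈ 0.459.
Too low — raise k to concentrate. Iterating converges to k ≈ 10.8.
Then θ = 517/(10.8−1) ≈ 53.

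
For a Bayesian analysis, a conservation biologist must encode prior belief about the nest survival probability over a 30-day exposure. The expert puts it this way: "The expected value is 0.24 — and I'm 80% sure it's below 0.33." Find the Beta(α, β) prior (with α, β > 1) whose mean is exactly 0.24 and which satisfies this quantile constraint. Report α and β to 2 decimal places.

With mean 0.24 fixed, write α = 0.24s, β = 0.76s where s = α+β.
Need P(θ < 0.33) = 0.8 under Beta(0.24s, 0.76s). Normal approximation: (q−m)/√(m(1−m)/s) ≈ z_{0.8} = 0.842, so s ≈ 0.24·0.76·(0.842)²/(0.33−0.24)² = 16.0.
At s = 16.0: P(θ<0.33) ≈ 0.809. Adjusting to match 0.8 gives s ≈ 14.48.
So α = 0.24·14.48 ≈ 3.47, β = 0.76·14.48 ≈ 11.00.

α ≈ 3.47, β ≈ 11.00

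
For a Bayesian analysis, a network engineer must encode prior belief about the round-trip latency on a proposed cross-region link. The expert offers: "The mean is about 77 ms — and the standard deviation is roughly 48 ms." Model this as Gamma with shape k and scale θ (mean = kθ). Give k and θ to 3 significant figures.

k ≈ 2.57, θ ≈ 29.9

For Gamma(k, scale θ): mean = kθ, variance = kθ², so CV = 1/√k.
CV = SD/mean = 48/77 = 0.6234, hence k = 1/CV² = 2.57.
Then θ = mean/k = 77/2.57 = 29.9.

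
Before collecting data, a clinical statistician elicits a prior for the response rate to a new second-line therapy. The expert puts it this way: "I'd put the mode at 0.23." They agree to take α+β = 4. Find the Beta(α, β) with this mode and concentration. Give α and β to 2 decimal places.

For α,β > 1 the Beta mode is (α−1)/(α+β−2). With α+β = 4, the mode is (α−1)/2.
Set (α−1)/2 = 0.23 → α = 1 + 0.23·2 = 1.46.
β = 4 − α = 2.54.

α = 1.46, β = 2.54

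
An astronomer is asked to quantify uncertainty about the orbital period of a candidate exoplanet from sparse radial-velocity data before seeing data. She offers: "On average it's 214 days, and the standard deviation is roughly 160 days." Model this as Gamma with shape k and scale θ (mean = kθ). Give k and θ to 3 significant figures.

For Gamma(k, scale θ): mean = kθ, variance = kθ², so CV = 1/√k.
CV = SD/mean = 160/214 = 0.7477, hence k = 1/CV² = 1.79.
Then θ = mean/k = 214/1.79 = 120.

k ≈ 1.79, θ ≈ 120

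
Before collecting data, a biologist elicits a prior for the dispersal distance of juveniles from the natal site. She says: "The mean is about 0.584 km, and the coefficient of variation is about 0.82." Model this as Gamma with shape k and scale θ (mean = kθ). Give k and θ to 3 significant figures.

k ≈ 1.49, θ ≈ 0.393

For Gamma(k, scale θ): mean = kθ, variance = kθ², so CV = 1/√k.
CV = 0.82, hence k = 1/CV² = 1.49.
Then θ = mean/k = 0.584/1.49 = 0.393.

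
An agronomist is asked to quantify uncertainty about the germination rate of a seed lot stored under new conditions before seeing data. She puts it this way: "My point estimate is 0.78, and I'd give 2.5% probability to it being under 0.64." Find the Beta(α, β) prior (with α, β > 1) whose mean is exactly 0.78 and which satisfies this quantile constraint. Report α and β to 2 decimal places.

α ≈ 30.71, β ≈ 8.66

With mean 0.78 fixed, write α = 0.78s, β = 0.22s where s = α+β.
Need P(θ < 0.64) = 0.025 under Beta(0.78s, 0.22s). Normal approximation: (q−m)/√(m(1−m)/s) ≈ z_{0.025} = -1.96, so s ≈ 0.78·0.22·(-1.96)²/(0.64−0.78)² = 33.6.
At s = 33.6: P(θ<0.64) ≈ 0.034. Adjusting to match 0.025 gives s ≈ 39.38.
So α = 0.78·39.38 ≈ 30.71, β = 0.22·39.38 ≈ 8.66.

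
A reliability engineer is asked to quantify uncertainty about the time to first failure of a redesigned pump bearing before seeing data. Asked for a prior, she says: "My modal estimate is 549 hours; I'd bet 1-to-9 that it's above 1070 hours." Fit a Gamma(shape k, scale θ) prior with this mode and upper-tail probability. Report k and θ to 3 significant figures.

Gamma(k,θ) with k>1 has mode (k−1)θ, so θ = 549/(k−1).
Need P(X < 1070) = 0.9 with θ tied to k this way. Start at k = 2, θ = 549: P(X<1070) ≈ 0.580.
Too low — raise k to concentrate. Iterating converges to k ≈ 5.3.
Then θ = 549/(5.3−1) ≈ 128.

k ≈ 5.3, θ ≈ 128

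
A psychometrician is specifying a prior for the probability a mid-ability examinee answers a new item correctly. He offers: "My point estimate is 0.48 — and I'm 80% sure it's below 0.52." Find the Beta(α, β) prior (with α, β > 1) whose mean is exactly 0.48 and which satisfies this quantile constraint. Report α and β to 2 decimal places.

With mean 0.48 fixed, write α = 0.48s, β = 0.52s where s = α+β.
Need P(θ < 0.52) = 0.8 under Beta(0.48s, 0.52s). Normal approximation: (q−m)/√(m(1−m)/s) ≈ z_{0.8} = 0.842, so s ≈ 0.48·0.52·(0.842)²/(0.52−0.48)² = 110.5.
At s = 110.5: P(θ<0.52) ≈ 0.800. Adjusting to match 0.8 gives s ≈ 110.45.
So α = 0.48·110.45 ≈ 53.02, β = 0.52·110.45 ≈ 57.43.

α ≈ 53.02, β ≈ 57.43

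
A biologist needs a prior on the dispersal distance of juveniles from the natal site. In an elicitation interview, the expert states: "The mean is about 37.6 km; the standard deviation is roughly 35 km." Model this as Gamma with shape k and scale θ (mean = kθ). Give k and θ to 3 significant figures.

k ≈ 1.15, θ ≈ 32.6

For Gamma(k, scale θ): mean = kθ, variance = kθ², so CV = 1/√k.
CV = SD/mean = 35/37.6 = 0.9309, hence k = 1/CV² = 1.15.
Then θ = mean/k = 37.6/1.15 = 32.6.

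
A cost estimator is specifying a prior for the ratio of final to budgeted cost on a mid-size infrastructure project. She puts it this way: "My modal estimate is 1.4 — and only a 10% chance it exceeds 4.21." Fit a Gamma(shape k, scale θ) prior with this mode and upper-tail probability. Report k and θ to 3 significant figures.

Gamma(k,θ) with k>1 has mode (k−1)θ, so θ = 1.4/(k−1).
Need P(X < 4.21) = 0.9 with θ tied to k this way. Start at k = 2, θ = 1.4: P(X<4.21) ≈ 0.802.
Too low — raise k to concentrate. Iterating converges to k ≈ 2.57.
Then θ = 1.4/(2.57−1) ≈ 0.893.

k ≈ 2.57, θ ≈ 0.893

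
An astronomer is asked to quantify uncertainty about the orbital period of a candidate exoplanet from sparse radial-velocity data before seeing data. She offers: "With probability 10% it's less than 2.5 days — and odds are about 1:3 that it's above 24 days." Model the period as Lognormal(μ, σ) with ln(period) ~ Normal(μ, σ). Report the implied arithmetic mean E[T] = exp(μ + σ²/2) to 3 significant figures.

If T ~ Lognormal(μ,σ) then ln T ~ Normal(μ,σ), so the p-quantile of ln T is μ + z_p·σ.
ln(2.5) = 0.9163 and ln(24) = 3.178; z_{0.1} = -1.282, z_{0.75} = 0.6745.
σ = (3.178 − 0.9163)/(0.6745 − (-1.282)) = 1.156.
μ = 0.9163 − (-1.282)·1.156 = 2.398.
E[T] = exp(μ + σ²/2) = exp(2.398 + 0.6685) = 21.5 days.

E[T] ≈ 21.5 days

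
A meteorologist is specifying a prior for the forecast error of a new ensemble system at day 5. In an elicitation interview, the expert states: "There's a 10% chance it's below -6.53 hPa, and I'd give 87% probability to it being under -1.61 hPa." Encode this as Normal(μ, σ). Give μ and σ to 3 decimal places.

μ = -3.911, σ = 2.043

For Normal(μ,σ), the p-quantile is μ + z_p·σ. Here z_{0.1} = -1.282, z_{0.87} = 1.126.
So -6.53 = μ − 1.282σ and -1.61 = μ + 1.126σ.
Subtracting: σ = (-1.61 − -6.53)/(1.126 − (-1.282)) = 2.043.
Then μ = -6.53 − (-1.282)·2.043 = -3.911.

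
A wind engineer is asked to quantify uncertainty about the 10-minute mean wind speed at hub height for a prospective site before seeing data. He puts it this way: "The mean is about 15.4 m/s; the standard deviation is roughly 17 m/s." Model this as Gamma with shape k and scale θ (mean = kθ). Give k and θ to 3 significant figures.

For Gamma(k, scale θ): mean = kθ, variance = kθ², so CV = 1/√k.
CV = SD/mean = 17/15.4 = 1.104, hence k = 1/CV² = 0.821.
Then θ = mean/k = 15.4/0.821 = 18.8.

k ≈ 0.821, θ ≈ 18.8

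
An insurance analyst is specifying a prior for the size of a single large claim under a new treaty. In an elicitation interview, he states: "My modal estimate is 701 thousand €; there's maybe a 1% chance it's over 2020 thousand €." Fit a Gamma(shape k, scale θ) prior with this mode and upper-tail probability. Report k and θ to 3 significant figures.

Gamma(k,θ) with k>1 has mode (k−1)θ, so θ = 701/(k−1).
Need P(X < 2020) = 0.99 with θ tied to k this way. Start at k = 2, θ = 701: P(X<2020) ≈ 0.782.
Too low — raise k to concentrate. Iterating converges to k ≈ 5.06.
Then θ = 701/(5.06−1) ≈ 173.

k ≈ 5.06, θ ≈ 173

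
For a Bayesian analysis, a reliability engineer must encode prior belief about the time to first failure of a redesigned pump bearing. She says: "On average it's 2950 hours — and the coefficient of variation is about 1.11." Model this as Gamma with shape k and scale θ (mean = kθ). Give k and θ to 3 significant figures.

For Gamma(k, scale θ): mean = kθ, variance = kθ², so CV = 1/√k.
CV = 1.11, hence k = 1/CV² = 0.812.
Then θ = mean/k = 2950/0.812 = 3630.

k ≈ 0.812, θ ≈ 3630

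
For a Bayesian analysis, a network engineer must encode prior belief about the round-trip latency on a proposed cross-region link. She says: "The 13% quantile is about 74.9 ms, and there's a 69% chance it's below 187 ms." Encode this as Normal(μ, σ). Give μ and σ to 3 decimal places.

μ = 152.736, σ = 69.102

For Normal(μ,σ), the p-quantile is μ + z_p·σ. Here z_{0.13} = -1.126, z_{0.69} = 0.4959.
So 74.9 = μ − 1.126σ and 187 = μ + 0.4959σ.
Subtracting: σ = (187 − 74.9)/(0.4959 − (-1.126)) = 69.102.
Then μ = 74.9 − (-1.126)·69.102 = 152.736.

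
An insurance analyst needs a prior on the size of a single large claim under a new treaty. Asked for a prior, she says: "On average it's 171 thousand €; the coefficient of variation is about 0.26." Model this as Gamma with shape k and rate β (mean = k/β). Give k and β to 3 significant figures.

k ≈ 14.8, β ≈ 0.0865

For Gamma(k, rate β): mean = k/β, variance = k/β², so CV = 1/√k.
CV = 0.26, hence k = 1/CV² = 14.8.
Then β = k/mean = 14.8/171 = 0.0865.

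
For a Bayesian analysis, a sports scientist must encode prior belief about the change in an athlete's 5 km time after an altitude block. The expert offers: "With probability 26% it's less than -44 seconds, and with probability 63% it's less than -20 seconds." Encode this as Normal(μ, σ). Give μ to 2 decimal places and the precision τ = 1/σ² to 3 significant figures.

The p-quantile of Normal(μ,σ) is μ + z_p·σ, with z_{0.26} = -0.6433 and z_{0.63} = 0.3319.
Eliminate σ: μ = (z₂·x₁ − z₁·x₂)/(z₂ − z₁) = (0.3319·-44 − (-0.6433)·-20)/0.9752 = -28.17.
Then σ = (x₂ − x₁)/(z₂ − z₁) = (-20 − -44)/0.9752 = 24.61.
Precision τ = 1/σ² = 1/24.61² = 0.00165.

μ = -28.17, τ = 0.00165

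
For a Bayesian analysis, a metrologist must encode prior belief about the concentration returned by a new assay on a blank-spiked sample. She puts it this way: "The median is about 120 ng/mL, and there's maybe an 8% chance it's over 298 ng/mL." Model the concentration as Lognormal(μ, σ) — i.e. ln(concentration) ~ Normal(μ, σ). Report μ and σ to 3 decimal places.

If T ~ Lognormal(μ,σ) then ln T ~ Normal(μ,σ), so the p-quantile of ln T is μ + z_p·σ.
ln(120) = 4.787 and ln(298) = 5.697; z_{0.5} = 0, z_{0.92} = 1.405.
σ = (5.697 − 4.787)/(1.405 − (0)) = 0.647.
μ = 4.787 − (0)·0.647 = 4.787.

μ ≈ 4.787, σ ≈ 0.647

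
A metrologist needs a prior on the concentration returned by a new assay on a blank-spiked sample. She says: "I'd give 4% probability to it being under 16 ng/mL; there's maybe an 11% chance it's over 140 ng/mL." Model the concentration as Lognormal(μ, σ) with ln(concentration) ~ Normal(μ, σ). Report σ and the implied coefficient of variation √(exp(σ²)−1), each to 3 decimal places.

If T ~ Lognormal(μ,σ) then ln T ~ Normal(μ,σ), so the p-quantile of ln T is μ + z_p·σ.
ln(16) = 2.773 and ln(140) = 4.942; z_{0.04} = -1.751, z_{0.89} = 1.227.
σ = (4.942 − 2.773)/(1.227 − (-1.751)) = 0.729.
μ = 2.773 − (-1.751)·0.729 = 4.048.
CV = √(exp(σ²)−1) = √(exp(0.5308)−1) = 0.837.

σ ≈ 0.729, CV ≈ 0.837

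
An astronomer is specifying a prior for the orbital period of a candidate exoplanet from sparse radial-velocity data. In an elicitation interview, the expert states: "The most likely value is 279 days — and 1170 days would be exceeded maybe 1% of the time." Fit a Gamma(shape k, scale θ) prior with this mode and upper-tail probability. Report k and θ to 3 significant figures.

Gamma(k,θ) with k>1 has mode (k−1)θ, so θ = 279/(k−1).
Need P(X < 1170) = 0.99 with θ tied to k this way. Start at k = 2, θ = 279: P(X<1170) ≈ 0.922.
Too low — raise k to concentrate. Iterating converges to k ≈ 3.01.
Then θ = 279/(3.01−1) ≈ 139.

k ≈ 3.01, θ ≈ 139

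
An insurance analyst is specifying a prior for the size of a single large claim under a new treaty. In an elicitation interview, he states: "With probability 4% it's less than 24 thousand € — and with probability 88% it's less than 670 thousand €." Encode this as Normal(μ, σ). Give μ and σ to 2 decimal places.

For Normal(μ,σ), the p-quantile is μ + z_p·σ. Here z_{0.04} = -1.751, z_{0.88} = 1.175.
So 24 = μ − 1.751σ and 670 = μ + 1.175σ.
Subtracting: σ = (670 − 24)/(1.175 − (-1.751)) = 220.80.
Then μ = 24 − (-1.751)·220.80 = 410.56.

μ = 410.56, σ = 220.80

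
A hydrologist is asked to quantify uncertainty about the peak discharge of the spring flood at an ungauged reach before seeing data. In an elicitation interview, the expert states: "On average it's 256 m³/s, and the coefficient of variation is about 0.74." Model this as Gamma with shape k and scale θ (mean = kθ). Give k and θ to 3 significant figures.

For Gamma(k, scale θ): mean = kθ, variance = kθ², so CV = 1/√k.
CV = 0.74, hence k = 1/CV² = 1.83.
Then θ = mean/k = 256/1.83 = 140.

k ≈ 1.83, θ ≈ 140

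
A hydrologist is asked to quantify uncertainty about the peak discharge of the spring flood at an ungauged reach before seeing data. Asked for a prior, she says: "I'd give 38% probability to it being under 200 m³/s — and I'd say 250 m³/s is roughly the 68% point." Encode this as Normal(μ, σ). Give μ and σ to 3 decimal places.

The p-quantile of Normal(μ,σ) is μ + z_p·σ, with z_{0.38} = -0.3055 and z_{0.68} = 0.4677.
Eliminate σ: μ = (z₂·x₁ − z₁·x₂)/(z₂ − z₁) = (0.4677·200 − (-0.3055)·250)/0.7732 = 219.755.
Then σ = (x₂ − x₁)/(z₂ − z₁) = (250 − 200)/0.7732 = 64.668.

μ = 219.755, σ = 64.668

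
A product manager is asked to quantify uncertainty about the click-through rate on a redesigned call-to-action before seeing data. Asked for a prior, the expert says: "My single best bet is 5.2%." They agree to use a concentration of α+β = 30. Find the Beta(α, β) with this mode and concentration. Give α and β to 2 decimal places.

α = 2.46, β = 27.54

For α,β > 1 the Beta mode is (α−1)/(α+β−2). With α+β = 30, the mode is (α−1)/28.
Set (α−1)/28 = 0.052 → α = 1 + 0.052·28 = 2.46.
β = 30 − α = 27.54.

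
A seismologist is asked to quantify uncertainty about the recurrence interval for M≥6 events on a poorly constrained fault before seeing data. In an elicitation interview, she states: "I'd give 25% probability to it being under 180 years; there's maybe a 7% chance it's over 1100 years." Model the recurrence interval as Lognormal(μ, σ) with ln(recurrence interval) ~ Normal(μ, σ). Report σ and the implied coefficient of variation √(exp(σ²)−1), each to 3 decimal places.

σ ≈ 0.842, CV ≈ 1.015

If T ~ Lognormal(μ,σ) then ln T ~ Normal(μ,σ), so the p-quantile of ln T is μ + z_p·σ.
ln(180) = 5.193 and ln(1100) = 7.003; z_{0.25} = -0.6745, z_{0.93} = 1.476.
σ = (7.003 − 5.193)/(1.476 − (-0.6745)) = 0.842.
μ = 5.193 − (-0.6745)·0.842 = 5.761.
CV = √(exp(σ²)−1) = √(exp(0.7086)−1) = 1.015.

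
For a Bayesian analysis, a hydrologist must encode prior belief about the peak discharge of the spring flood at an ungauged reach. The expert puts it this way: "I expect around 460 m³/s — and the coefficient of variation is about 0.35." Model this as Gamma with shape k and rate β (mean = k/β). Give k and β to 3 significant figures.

k ≈ 8.16, β ≈ 0.0177

For Gamma(k, rate β): mean = k/β, variance = k/β², so CV = 1/√k.
CV = 0.35, hence k = 1/CV² = 8.16.
Then β = k/mean = 8.16/460 = 0.0177.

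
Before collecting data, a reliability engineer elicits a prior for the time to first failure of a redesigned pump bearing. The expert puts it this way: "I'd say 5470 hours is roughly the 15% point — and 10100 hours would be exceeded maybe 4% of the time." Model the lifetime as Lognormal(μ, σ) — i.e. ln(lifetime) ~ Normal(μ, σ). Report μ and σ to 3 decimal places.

If T ~ Lognormal(μ,σ) then ln T ~ Normal(μ,σ), so the p-quantile of ln T is μ + z_p·σ.
ln(5470) = 8.607 and ln(10100) = 9.22; z_{0.15} = -1.036, z_{0.96} = 1.751.
σ = (9.22 − 8.607)/(1.751 − (-1.036)) = 0.220.
μ = 8.607 − (-1.036)·0.220 = 8.835.

μ ≈ 8.835, σ ≈ 0.220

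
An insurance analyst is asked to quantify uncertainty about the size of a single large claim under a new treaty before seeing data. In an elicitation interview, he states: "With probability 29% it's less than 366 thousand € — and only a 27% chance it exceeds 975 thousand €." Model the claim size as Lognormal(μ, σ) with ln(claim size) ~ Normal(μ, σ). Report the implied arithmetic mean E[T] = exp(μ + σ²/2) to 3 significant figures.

If T ~ Lognormal(μ,σ) then ln T ~ Normal(μ,σ), so the p-quantile of ln T is μ + z_p·σ.
ln(366) = 5.903 and ln(975) = 6.882; z_{0.29} = -0.5534, z_{0.73} = 0.6128.
σ = (6.882 − 5.903)/(0.6128 − (-0.5534)) = 0.840.
μ = 5.903 − (-0.5534)·0.840 = 6.368.
E[T] = exp(μ + σ²/2) = exp(6.368 + 0.3529) = 829 thousand €.

E[T] ≈ 829 thousand €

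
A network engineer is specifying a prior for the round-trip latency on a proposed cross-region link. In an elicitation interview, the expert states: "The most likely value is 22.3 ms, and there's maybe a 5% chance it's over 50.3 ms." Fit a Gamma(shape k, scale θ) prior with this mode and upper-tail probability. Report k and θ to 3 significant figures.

Gamma(k,θ) with k>1 has mode (k−1)θ, so θ = 22.3/(k−1).
Need P(X < 50.3) = 0.95 with θ tied to k this way. Start at k = 2, θ = 22.3: P(X<50.3) ≈ 0.659.
Too low — raise k to concentrate. Iterating converges to k ≈ 5.15.
Then θ = 22.3/(5.15−1) ≈ 5.38.

k ≈ 5.15, θ ≈ 5.38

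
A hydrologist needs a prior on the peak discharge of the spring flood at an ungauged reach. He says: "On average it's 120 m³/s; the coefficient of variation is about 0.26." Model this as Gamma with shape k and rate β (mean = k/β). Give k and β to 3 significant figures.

For Gamma(k, rate β): mean = k/β, variance = k/β², so CV = 1/√k.
CV = 0.26, hence k = 1/CV² = 14.8.
Then β = k/mean = 14.8/120 = 0.123.

k ≈ 14.8, β ≈ 0.123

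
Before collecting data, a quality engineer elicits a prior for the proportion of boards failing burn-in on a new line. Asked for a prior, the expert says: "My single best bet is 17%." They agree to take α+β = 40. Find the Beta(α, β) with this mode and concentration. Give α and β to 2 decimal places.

α = 7.46, β = 32.54

For α,β > 1 the Beta mode is (α−1)/(α+β−2). With α+β = 40, the mode is (α−1)/38.
Set (α−1)/38 = 0.17 → α = 1 + 0.17·38 = 7.46.
β = 40 − α = 32.54.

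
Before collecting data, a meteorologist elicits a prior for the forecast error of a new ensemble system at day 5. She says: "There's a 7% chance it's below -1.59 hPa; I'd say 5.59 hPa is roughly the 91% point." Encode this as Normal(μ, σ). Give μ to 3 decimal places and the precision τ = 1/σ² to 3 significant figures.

μ = 2.172, τ = 0.154

For Normal(μ,σ), the p-quantile is μ + z_p·σ. Here z_{0.07} = -1.476, z_{0.91} = 1.341.
So -1.59 = μ − 1.476σ and 5.59 = μ + 1.341σ.
Subtracting: σ = (5.59 − -1.59)/(1.341 − (-1.476)) = 2.549.
Then μ = -1.59 − (-1.476)·2.549 = 2.172.
Precision τ = 1/σ² = 1/2.549² = 0.154.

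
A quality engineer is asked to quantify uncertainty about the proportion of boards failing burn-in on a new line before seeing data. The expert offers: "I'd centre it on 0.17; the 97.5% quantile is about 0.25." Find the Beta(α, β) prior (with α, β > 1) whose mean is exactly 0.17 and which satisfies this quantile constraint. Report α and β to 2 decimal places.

With mean 0.17 fixed, write α = 0.17s, β = 0.83s where s = α+β.
Need P(θ < 0.25) = 0.975 under Beta(0.17s, 0.83s). Normal approximation: (q−m)/√(m(1−m)/s) ≈ z_{0.975} = 1.96, so s ≈ 0.17·0.83·(1.96)²/(0.25−0.17)² = 84.7.
At s = 84.7: P(θ<0.25) ≈ 0.966. Adjusting to match 0.975 gives s ≈ 98.00.
So α = 0.17·98.00 ≈ 16.66, β = 0.83·98.00 ≈ 81.34.

α ≈ 16.66, β ≈ 81.34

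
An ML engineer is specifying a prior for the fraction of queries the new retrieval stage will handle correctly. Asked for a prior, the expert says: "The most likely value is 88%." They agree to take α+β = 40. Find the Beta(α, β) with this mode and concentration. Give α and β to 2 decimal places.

For α,β > 1 the Beta mode is (α−1)/(α+β−2). With α+β = 40, the mode is (α−1)/38.
Set (α−1)/38 = 0.88 → α = 1 + 0.88·38 = 34.44.
β = 40 − α = 5.56.

α = 34.44, β = 5.56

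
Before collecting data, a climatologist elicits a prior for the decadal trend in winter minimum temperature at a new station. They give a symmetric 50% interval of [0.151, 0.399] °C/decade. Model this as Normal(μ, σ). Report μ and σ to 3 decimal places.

μ = 0.275, σ = 0.184

A symmetric 50% interval runs μ ± z·σ with z = 0.6745.
Half-width = 0.124, so σ = 0.124/0.6745 = 0.184.
μ is the interval midpoint, 0.275.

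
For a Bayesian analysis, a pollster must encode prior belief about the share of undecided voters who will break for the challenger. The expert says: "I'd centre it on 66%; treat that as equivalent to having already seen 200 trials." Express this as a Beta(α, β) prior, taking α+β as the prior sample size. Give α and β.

Under the effective-sample-size interpretation, Beta(α, β) has prior mean α/(α+β) and prior sample size α+β.
So α+β = 200 and α/(α+β) = 0.66, giving α = 0.66·200 = 132 and β = 200 − 132 = 68.

α = 132, β = 68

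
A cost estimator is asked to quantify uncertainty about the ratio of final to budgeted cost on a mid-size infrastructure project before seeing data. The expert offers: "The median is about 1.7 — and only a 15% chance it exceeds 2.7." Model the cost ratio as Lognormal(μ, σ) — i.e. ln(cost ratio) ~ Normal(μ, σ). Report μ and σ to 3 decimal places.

μ ≈ 0.531, σ ≈ 0.446

If T ~ Lognormal(μ,σ) then ln T ~ Normal(μ,σ), so the p-quantile of ln T is μ + z_p·σ.
ln(1.7) = 0.5306 and ln(2.7) = 0.9933; z_{0.5} = 0, z_{0.85} = 1.036.
σ = (0.9933 − 0.5306)/(1.036 − (0)) = 0.446.
μ = 0.5306 − (0)·0.446 = 0.531.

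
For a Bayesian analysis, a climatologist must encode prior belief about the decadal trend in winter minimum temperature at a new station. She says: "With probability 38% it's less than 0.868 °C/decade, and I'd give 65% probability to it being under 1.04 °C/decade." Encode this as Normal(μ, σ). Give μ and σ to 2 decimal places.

For Normal(μ,σ), the p-quantile is μ + z_p·σ. Here z_{0.38} = -0.3055, z_{0.65} = 0.3853.
So 0.868 = μ − 0.3055σ and 1.04 = μ + 0.3853σ.
Subtracting: σ = (1.04 − 0.868)/(0.3853 − (-0.3055)) = 0.25.
Then μ = 0.868 − (-0.3055)·0.25 = 0.94.

μ = 0.94, σ = 0.25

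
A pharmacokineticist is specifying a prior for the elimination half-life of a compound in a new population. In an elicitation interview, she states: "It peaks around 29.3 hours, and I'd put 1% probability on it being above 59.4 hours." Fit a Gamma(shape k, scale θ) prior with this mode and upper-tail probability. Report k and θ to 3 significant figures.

Gamma(k,θ) with k>1 has mode (k−1)θ, so θ = 29.3/(k−1).
Need P(X < 59.4) = 0.99 with θ tied to k this way. Start at k = 2, θ = 29.3: P(X<59.4) ≈ 0.601.
Too low — raise k to concentrate. Iterating converges to k ≈ 10.8.
Then θ = 29.3/(10.8−1) ≈ 2.99.

k ≈ 10.8, θ ≈ 2.99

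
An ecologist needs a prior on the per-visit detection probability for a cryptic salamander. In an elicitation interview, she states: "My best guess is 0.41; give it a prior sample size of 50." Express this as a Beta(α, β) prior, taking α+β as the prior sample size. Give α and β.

α = 20.5, β = 29.5

Under the effective-sample-size interpretation, Beta(α, β) has prior mean α/(α+β) and prior sample size α+β.
So α+β = 50 and α/(α+β) = 0.41, giving α = 0.41·50 = 20.5 and β = 50 − 20.5 = 29.5.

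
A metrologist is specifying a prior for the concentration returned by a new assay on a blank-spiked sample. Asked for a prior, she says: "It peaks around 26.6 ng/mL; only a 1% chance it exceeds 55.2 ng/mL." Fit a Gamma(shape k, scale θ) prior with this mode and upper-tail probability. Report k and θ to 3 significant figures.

Gamma(k,θ) with k>1 has mode (k−1)θ, so θ = 26.6/(k−1).
Need P(X < 55.2) = 0.99 with θ tied to k this way. Start at k = 2, θ = 26.6: P(X<55.2) ≈ 0.614.
Too low — raise k to concentrate. Iterating converges to k ≈ 10.2.
Then θ = 26.6/(10.2−1) ≈ 2.91.

k ≈ 10.2, θ ≈ 2.91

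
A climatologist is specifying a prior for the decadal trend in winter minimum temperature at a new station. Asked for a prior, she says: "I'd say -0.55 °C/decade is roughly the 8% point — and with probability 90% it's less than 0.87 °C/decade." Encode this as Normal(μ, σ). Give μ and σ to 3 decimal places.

For Normal(μ,σ), the p-quantile is μ + z_p·σ. Here z_{0.08} = -1.405, z_{0.9} = 1.282.
So -0.55 = μ − 1.405σ and 0.87 = μ + 1.282σ.
Subtracting: σ = (0.87 − -0.55)/(1.282 − (-1.405)) = 0.529.
Then μ = -0.55 − (-1.405)·0.529 = 0.193.

μ = 0.193, σ = 0.529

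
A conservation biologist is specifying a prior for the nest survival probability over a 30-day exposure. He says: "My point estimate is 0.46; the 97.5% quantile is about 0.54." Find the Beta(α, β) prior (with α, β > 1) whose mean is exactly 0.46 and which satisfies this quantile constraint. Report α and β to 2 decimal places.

α ≈ 68.80, β ≈ 80.77

With mean 0.46 fixed, write α = 0.46s, β = 0.54s where s = α+β.
Need P(θ < 0.54) = 0.975 under Beta(0.46s, 0.54s). Normal approximation: (q−m)/√(m(1−m)/s) ≈ z_{0.975} = 1.96, so s ≈ 0.46·0.54·(1.96)²/(0.54−0.46)² = 149.1.
At s = 149.1: P(θ<0.54) ≈ 0.975. Adjusting to match 0.975 gives s ≈ 149.57.
So α = 0.46·149.57 ≈ 68.80, β = 0.54·149.57 ≈ 80.77.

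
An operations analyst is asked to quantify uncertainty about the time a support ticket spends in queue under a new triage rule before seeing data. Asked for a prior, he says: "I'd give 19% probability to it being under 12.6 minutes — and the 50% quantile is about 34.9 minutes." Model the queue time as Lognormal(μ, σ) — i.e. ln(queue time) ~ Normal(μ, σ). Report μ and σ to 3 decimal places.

If T ~ Lognormal(μ,σ) then ln T ~ Normal(μ,σ), so the p-quantile of ln T is μ + z_p·σ.
ln(12.6) = 2.534 and ln(34.9) = 3.552; z_{0.19} = -0.8779, z_{0.5} = 0.
σ = (3.552 − 2.534)/(0 − (-0.8779)) = 1.160.
μ = 2.534 − (-0.8779)·1.160 = 3.552.

μ ≈ 3.552, σ ≈ 1.160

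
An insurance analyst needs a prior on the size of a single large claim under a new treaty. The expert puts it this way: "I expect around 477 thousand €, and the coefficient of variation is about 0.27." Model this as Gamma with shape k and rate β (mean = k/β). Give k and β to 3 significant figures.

k ≈ 13.7, β ≈ 0.0288

For Gamma(k, rate β): mean = k/β, variance = k/β², so CV = 1/√k.
CV = 0.27, hence k = 1/CV² = 13.7.
Then β = k/mean = 13.7/477 = 0.0288.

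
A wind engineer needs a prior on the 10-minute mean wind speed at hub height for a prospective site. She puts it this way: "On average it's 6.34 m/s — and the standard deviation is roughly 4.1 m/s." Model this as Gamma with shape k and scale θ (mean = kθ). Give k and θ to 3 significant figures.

For Gamma(k, scale θ): mean = kθ, variance = kθ², so CV = 1/√k.
CV = SD/mean = 4.1/6.34 = 0.6467, hence k = 1/CV² = 2.39.
Then θ = mean/k = 6.34/2.39 = 2.65.

k ≈ 2.39, θ ≈ 2.65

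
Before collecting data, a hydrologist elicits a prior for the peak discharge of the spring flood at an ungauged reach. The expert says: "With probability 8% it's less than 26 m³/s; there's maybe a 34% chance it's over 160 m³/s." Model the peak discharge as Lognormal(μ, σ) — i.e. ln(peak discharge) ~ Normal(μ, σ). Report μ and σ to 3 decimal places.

If T ~ Lognormal(μ,σ) then ln T ~ Normal(μ,σ), so the p-quantile of ln T is μ + z_p·σ.
ln(26) = 3.258 and ln(160) = 5.075; z_{0.08} = -1.405, z_{0.66} = 0.4125.
σ = (5.075 − 3.258)/(0.4125 − (-1.405)) = 1.000.
μ = 3.258 − (-1.405)·1.000 = 4.663.

μ ≈ 4.663, σ ≈ 1.000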